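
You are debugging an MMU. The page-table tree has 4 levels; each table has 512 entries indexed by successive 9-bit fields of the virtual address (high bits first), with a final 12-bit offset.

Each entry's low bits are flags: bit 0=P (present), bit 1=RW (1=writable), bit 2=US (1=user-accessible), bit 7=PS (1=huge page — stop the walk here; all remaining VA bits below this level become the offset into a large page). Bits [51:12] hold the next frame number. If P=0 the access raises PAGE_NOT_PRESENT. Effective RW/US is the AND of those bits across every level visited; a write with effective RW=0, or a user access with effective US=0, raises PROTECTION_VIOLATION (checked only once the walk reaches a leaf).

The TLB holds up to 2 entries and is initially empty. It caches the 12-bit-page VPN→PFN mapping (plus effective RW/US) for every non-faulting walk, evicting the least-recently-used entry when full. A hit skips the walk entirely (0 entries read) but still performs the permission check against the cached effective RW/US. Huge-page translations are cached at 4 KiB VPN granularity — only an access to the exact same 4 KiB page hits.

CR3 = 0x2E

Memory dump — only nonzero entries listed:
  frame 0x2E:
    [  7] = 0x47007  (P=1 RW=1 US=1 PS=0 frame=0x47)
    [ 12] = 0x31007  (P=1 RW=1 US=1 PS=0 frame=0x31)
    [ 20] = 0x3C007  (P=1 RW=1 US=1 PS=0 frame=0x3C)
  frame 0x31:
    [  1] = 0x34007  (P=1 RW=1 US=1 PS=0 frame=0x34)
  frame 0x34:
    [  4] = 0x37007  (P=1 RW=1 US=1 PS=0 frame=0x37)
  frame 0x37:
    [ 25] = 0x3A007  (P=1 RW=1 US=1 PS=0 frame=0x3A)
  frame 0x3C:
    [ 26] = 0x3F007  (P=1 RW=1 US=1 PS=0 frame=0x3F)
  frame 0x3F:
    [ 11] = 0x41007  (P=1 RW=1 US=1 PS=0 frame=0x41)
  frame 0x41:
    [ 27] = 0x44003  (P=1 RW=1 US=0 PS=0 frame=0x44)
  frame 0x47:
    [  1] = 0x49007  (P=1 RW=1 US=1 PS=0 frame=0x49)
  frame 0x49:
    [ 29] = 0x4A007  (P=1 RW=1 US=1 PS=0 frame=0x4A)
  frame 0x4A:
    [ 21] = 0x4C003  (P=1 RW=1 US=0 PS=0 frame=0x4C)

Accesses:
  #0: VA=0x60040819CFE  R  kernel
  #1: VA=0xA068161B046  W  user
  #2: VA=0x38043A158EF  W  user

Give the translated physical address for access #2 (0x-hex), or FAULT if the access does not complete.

Per-access translation:
#0 VA=0x60040819CFE (r,kernel):
  L0: frame=0x2E idx=12 entry=0x31007 [P=1 RW=1 US=1 PS=0]
  L1: frame=0x31 idx=1 entry=0x34007 [P=1 RW=1 US=1 PS=0]
  L2: frame=0x34 idx=4 entry=0x37007 [P=1 RW=1 US=1 PS=0]
  L3: frame=0x37 idx=25 entry=0x3A007 [P=1 RW=1 US=1 PS=0]
  ✓ 0x3ACFE  — 4 lookups
#1 VA=0xA068161B046 (w,user):
  L0: frame=0x2E idx=20 entry=0x3C007 [P=1 RW=1 US=1 PS=0]
  L1: frame=0x3C idx=26 entry=0x3F007 [P=1 RW=1 US=1 PS=0]
  L2: frame=0x3F idx=11 entry=0x41007 [P=1 RW=1 US=1 PS=0]
  L3: frame=0x41 idx=27 entry=0x44003 [P=1 RW=1 US=0 PS=0]
  → PROTECTION_VIOLATION  (4 entries read)
#2 VA=0x38043A158EF (w,user):
  L0: frame=0x2E idx=7 entry=0x47007 [P=1 RW=1 US=1 PS=0]
  L1: frame=0x47 idx=1 entry=0x49007 [P=1 RW=1 US=1 PS=0]
  L2: frame=0x49 idx=29 entry=0x4A007 [P=1 RW=1 US=1 PS=0]
  L3: frame=0x4A idx=21 entry=0x4C003 [P=1 RW=1 US=0 PS=0]
  → PROTECTION_VIOLATION  (4 entries read)

Access #2 PA: FAULT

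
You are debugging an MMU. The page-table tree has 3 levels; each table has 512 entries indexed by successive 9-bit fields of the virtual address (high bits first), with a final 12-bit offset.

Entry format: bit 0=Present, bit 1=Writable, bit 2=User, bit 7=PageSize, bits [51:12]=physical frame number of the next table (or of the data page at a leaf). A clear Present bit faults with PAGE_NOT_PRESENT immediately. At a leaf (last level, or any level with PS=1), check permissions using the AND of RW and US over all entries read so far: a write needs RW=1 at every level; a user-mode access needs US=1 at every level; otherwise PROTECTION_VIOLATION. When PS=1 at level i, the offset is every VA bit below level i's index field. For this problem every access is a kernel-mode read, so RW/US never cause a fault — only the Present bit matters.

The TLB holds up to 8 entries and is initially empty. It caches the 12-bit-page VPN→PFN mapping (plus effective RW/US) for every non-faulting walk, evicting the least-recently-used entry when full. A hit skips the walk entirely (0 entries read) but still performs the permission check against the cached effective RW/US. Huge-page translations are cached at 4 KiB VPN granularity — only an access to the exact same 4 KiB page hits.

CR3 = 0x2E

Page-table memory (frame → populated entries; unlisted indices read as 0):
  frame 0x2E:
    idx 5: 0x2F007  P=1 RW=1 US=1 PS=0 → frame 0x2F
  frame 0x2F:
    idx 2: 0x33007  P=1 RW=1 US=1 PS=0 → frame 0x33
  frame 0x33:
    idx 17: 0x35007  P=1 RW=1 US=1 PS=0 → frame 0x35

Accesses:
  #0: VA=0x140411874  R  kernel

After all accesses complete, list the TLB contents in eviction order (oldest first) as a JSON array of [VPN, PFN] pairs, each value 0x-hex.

Trace:
#0 VA=0x140411874 (r,kernel):
  L0: frame=0x2E idx=5 entry=0x2F007 [P=1 RW=1 US=1 PS=0]
  L1: frame=0x2F idx=2 entry=0x33007 [P=1 RW=1 US=1 PS=0]
  L2: frame=0x33 idx=17 entry=0x35007 [P=1 RW=1 US=1 PS=0]
  → PA=0x35874  (3 entries read)

TLB: [["0x140411", "0x35"]]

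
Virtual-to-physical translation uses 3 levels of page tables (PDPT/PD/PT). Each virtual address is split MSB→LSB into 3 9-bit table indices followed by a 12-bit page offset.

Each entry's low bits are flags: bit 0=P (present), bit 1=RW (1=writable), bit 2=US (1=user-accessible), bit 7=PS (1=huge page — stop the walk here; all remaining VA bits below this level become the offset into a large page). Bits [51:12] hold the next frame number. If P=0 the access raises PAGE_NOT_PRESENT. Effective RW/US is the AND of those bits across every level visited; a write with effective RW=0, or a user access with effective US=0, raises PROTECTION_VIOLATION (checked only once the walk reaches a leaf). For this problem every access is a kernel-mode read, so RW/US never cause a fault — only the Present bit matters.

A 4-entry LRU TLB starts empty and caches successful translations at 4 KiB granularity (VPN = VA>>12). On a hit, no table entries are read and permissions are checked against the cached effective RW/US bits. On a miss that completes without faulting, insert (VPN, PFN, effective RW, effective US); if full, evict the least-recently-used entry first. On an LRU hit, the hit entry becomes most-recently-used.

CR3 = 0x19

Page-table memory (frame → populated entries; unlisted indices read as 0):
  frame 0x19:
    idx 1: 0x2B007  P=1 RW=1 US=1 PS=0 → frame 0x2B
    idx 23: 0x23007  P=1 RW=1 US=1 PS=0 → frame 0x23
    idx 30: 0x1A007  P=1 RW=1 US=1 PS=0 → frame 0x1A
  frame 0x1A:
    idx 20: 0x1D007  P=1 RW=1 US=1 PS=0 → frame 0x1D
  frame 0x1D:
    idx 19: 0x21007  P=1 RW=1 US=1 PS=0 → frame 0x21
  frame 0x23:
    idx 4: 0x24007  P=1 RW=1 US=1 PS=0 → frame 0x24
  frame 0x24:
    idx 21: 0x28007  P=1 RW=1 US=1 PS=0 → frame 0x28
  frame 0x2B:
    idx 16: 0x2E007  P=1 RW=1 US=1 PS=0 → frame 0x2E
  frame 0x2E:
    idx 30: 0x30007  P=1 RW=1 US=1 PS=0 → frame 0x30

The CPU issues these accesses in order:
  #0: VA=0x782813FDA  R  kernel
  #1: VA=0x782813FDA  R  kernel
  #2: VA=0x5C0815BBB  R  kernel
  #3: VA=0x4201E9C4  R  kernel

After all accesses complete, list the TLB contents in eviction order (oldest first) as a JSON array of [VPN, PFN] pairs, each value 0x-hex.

Trace:
#0 VA=0x782813FDA (r,kernel):
  L0: frame=0x19 idx=30 entry=0x1A007 [P=1 RW=1 US=1 PS=0]
  L1: frame=0x1A idx=20 entry=0x1D007 [P=1 RW=1 US=1 PS=0]
  L2: frame=0x1D idx=19 entry=0x21007 [P=1 RW=1 US=1 PS=0]
  ✓ 0x21FDA  — 3 lookups
#1 VA=0x782813FDA (r,kernel):
  TLB hit vpn=0x782813 → PA=0x21FDA
#2 VA=0x5C0815BBB (r,kernel):
  L0: frame=0x19 idx=23 entry=0x23007 [P=1 RW=1 US=1 PS=0]
  L1: frame=0x23 idx=4 entry=0x24007 [P=1 RW=1 US=1 PS=0]
  L2: frame=0x24 idx=21 entry=0x28007 [P=1 RW=1 US=1 PS=0]
  ✓ 0x28BBB  — 3 lookups
#3 VA=0x4201E9C4 (r,kernel):
  L0: frame=0x19 idx=1 entry=0x2B007 [P=1 RW=1 US=1 PS=0]
  L1: frame=0x2B idx=16 entry=0x2E007 [P=1 RW=1 US=1 PS=0]
  L2: frame=0x2E idx=30 entry=0x30007 [P=1 RW=1 US=1 PS=0]
  ✓ 0x309C4  — 3 lookups

TLB: [["0x782813", "0x21"], ["0x5C0815", "0x28"], ["0x4201E", "0x30"]]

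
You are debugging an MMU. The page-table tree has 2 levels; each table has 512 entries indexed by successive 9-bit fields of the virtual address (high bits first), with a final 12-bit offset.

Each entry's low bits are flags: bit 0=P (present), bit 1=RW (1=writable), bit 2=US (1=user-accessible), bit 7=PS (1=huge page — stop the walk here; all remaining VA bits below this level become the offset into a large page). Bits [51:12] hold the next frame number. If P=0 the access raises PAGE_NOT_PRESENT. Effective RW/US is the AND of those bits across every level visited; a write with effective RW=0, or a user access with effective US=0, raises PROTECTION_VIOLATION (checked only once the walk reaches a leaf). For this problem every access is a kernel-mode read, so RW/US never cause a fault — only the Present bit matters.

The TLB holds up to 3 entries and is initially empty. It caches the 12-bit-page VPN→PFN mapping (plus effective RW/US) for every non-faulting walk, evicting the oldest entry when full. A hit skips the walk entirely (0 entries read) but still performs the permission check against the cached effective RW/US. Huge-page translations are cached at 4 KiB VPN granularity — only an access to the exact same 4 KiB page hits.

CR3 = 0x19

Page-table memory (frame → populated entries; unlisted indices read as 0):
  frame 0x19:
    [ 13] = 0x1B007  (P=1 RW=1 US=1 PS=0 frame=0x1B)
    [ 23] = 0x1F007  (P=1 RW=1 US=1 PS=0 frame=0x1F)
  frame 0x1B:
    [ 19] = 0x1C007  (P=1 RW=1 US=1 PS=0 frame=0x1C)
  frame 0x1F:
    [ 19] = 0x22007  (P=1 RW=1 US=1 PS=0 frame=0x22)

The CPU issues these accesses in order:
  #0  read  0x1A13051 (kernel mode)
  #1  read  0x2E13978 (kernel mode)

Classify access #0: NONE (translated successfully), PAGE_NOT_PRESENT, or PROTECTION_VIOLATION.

Per-access translation:
#0 VA=0x1A13051 (r,kernel):
  L0 @0x19[13] → 0x1B007  P=1,RW=1,US=1,PS=0
  L1 @0x1B[19] → 0x1C007  P=1,RW=1,US=1,PS=0
  ✓ 0x1C051  — 2 lookups
#1 VA=0x2E13978 (r,kernel):
  L0 @0x19[23] → 0x1F007  P=1,RW=1,US=1,PS=0
  L1 @0x1F[19] → 0x22007  P=1,RW=1,US=1,PS=0
  ✓ 0x22978  — 2 lookups

Access #0 fault: NONE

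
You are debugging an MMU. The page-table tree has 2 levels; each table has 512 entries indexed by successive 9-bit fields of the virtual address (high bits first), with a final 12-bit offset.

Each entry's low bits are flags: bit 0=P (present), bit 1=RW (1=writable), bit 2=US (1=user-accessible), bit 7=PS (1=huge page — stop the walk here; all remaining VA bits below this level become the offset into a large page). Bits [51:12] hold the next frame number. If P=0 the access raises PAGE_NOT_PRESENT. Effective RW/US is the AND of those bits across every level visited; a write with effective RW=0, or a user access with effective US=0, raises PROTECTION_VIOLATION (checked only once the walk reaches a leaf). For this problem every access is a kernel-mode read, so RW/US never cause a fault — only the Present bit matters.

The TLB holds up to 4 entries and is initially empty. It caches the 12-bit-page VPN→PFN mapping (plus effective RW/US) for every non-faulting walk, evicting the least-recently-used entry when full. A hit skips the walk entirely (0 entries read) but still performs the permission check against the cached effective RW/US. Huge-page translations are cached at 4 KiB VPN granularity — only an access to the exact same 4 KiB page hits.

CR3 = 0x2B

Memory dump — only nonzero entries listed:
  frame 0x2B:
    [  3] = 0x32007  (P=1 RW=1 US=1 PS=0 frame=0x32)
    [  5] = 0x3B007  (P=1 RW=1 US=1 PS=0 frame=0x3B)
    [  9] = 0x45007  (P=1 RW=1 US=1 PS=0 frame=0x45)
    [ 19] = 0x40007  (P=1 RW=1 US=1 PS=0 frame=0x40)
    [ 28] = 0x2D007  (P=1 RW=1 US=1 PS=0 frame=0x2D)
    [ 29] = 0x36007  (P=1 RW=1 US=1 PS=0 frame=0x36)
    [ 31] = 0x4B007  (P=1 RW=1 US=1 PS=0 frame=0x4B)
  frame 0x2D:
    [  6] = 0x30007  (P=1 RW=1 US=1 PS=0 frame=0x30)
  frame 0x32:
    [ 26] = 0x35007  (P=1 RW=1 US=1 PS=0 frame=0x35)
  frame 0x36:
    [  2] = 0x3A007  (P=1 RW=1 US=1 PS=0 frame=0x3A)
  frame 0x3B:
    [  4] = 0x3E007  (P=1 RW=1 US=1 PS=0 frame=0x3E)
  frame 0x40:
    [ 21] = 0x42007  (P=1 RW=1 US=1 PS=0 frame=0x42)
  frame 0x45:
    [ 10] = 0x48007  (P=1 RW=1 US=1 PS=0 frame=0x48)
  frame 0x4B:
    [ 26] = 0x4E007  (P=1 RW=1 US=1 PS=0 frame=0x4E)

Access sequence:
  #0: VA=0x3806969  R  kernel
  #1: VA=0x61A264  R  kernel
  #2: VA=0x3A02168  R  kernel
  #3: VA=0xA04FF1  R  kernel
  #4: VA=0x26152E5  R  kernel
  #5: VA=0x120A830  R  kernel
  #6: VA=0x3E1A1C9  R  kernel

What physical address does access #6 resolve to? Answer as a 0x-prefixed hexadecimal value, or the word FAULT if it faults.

Per-access translation:
#0 VA=0x3806969 (r,kernel):
  L0 @0x2B[28] → 0x2D007  P=1,RW=1,US=1,PS=0
  L1 @0x2D[6] → 0x30007  P=1,RW=1,US=1,PS=0
  ✓ 0x30969  — 2 lookups
#1 VA=0x61A264 (r,kernel):
  L0 @0x2B[3] → 0x32007  P=1,RW=1,US=1,PS=0
  L1 @0x32[26] → 0x35007  P=1,RW=1,US=1,PS=0
  ✓ 0x35264  — 2 lookups
#2 VA=0x3A02168 (r,kernel):
  L0 @0x2B[29] → 0x36007  P=1,RW=1,US=1,PS=0
  L1 @0x36[2] → 0x3A007  P=1,RW=1,US=1,PS=0
  ✓ 0x3A168  — 2 lookups
#3 VA=0xA04FF1 (r,kernel):
  L0 @0x2B[5] → 0x3B007  P=1,RW=1,US=1,PS=0
  L1 @0x3B[4] → 0x3E007  P=1,RW=1,US=1,PS=0
  ✓ 0x3EFF1  — 2 lookups
#4 VA=0x26152E5 (r,kernel):
  L0 @0x2B[19] → 0x40007  P=1,RW=1,US=1,PS=0
  L1 @0x40[21] → 0x42007  P=1,RW=1,US=1,PS=0
  ✓ 0x422E5  — 2 lookups
#5 VA=0x120A830 (r,kernel):
  L0 @0x2B[9] → 0x45007  P=1,RW=1,US=1,PS=0
  L1 @0x45[10] → 0x48007  P=1,RW=1,US=1,PS=0
  ✓ 0x48830  — 2 lookups
#6 VA=0x3E1A1C9 (r,kernel):
  L0 @0x2B[31] → 0x4B007  P=1,RW=1,US=1,PS=0
  L1 @0x4B[26] → 0x4E007  P=1,RW=1,US=1,PS=0
  ✓ 0x4E1C9  — 2 lookups

Access #6 PA: 0x4E1C9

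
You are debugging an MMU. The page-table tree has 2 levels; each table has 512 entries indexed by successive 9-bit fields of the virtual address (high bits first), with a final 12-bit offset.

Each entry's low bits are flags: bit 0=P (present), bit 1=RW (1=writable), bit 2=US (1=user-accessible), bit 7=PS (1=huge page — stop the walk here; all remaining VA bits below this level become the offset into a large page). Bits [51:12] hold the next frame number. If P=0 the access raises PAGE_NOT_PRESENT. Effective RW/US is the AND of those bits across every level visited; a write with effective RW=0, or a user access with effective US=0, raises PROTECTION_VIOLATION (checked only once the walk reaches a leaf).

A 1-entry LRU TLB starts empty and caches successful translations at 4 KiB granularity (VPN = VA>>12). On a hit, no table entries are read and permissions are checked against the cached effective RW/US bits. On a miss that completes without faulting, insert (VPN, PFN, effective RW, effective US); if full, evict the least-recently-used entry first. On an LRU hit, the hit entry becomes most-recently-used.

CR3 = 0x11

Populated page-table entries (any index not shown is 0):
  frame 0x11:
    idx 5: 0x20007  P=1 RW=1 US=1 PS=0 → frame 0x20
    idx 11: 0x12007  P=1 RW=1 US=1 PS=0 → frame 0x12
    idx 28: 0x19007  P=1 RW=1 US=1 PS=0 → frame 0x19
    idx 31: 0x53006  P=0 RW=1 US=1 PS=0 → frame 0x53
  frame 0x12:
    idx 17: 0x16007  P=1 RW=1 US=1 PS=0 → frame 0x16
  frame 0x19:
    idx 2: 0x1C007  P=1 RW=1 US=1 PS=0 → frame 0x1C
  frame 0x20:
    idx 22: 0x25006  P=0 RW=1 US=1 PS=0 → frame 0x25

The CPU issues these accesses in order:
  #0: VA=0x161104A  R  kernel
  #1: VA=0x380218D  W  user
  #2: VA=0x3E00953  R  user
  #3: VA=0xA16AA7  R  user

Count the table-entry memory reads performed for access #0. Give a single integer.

Walk each access:
#0 VA=0x161104A (r,kernel):
  [0] read 0x11 idx=11: raw=0x12007 flags P=1 W=1 U=1 S=0
  [1] read 0x12 idx=17: raw=0x16007 flags P=1 W=1 U=1 S=0
  ✓ 0x1604A  — 2 lookups
#1 VA=0x380218D (w,user):
  [0] read 0x11 idx=28: raw=0x19007 flags P=1 W=1 U=1 S=0
  [1] read 0x19 idx=2: raw=0x1C007 flags P=1 W=1 U=1 S=0
  ✓ 0x1C18D  — 2 lookups
#2 VA=0x3E00953 (r,user):
  [0] read 0x11 idx=31: raw=0x53006 flags P=0 W=1 U=1 S=0
  ✗ PAGE_NOT_PRESENT  [1 reads]
#3 VA=0xA16AA7 (r,user):
  [0] read 0x11 idx=5: raw=0x20007 flags P=1 W=1 U=1 S=0
  [1] read 0x20 idx=22: raw=0x25006 flags P=0 W=1 U=1 S=0
  ✗ PAGE_NOT_PRESENT  [2 reads]

Entries read for #0: 2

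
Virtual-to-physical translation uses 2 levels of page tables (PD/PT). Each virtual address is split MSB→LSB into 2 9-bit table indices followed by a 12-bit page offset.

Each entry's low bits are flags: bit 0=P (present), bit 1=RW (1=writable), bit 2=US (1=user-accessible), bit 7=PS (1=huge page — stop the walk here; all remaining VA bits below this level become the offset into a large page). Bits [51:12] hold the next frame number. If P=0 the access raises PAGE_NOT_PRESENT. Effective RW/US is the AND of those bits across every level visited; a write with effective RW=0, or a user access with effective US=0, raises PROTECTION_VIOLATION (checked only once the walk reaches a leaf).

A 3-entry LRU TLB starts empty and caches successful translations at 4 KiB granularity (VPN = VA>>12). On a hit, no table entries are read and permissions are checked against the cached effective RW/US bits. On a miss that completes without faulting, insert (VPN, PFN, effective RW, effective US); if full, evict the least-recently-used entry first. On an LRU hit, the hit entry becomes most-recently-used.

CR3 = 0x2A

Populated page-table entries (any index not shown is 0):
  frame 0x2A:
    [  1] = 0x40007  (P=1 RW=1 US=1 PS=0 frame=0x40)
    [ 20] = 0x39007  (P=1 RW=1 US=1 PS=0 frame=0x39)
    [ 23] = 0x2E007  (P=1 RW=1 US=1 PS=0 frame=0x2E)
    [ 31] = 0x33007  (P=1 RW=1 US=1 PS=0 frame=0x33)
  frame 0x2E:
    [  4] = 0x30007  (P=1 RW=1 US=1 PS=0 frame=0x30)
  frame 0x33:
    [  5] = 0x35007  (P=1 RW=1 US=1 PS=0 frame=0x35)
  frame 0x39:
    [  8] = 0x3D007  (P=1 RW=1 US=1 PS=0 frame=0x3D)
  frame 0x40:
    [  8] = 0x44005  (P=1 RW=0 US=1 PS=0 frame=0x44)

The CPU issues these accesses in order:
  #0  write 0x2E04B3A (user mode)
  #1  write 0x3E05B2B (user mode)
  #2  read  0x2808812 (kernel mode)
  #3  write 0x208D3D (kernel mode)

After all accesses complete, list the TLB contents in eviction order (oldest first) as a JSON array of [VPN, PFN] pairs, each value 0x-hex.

Per-access translation:
#0 VA=0x2E04B3A (w,user):
  L0: frame=0x2A idx=23 entry=0x2E007 [P=1 RW=1 US=1 PS=0]
  L1: frame=0x2E idx=4 entry=0x30007 [P=1 RW=1 US=1 PS=0]
  ⇒ phys 0x30B3A  [2 reads]
#1 VA=0x3E05B2B (w,user):
  L0: frame=0x2A idx=31 entry=0x33007 [P=1 RW=1 US=1 PS=0]
  L1: frame=0x33 idx=5 entry=0x35007 [P=1 RW=1 US=1 PS=0]
  ⇒ phys 0x35B2B  [2 reads]
#2 VA=0x2808812 (r,kernel):
  L0: frame=0x2A idx=20 entry=0x39007 [P=1 RW=1 US=1 PS=0]
  L1: frame=0x39 idx=8 entry=0x3D007 [P=1 RW=1 US=1 PS=0]
  ⇒ phys 0x3D812  [2 reads]
#3 VA=0x208D3D (w,kernel):
  L0: frame=0x2A idx=1 entry=0x40007 [P=1 RW=1 US=1 PS=0]
  L1: frame=0x40 idx=8 entry=0x44005 [P=1 RW=0 US=1 PS=0]
  ⇒ fault: PROTECTION_VIOLATION  — 2 lookups

TLB: [["0x2E04", "0x30"], ["0x3E05", "0x35"], ["0x2808", "0x3D"]]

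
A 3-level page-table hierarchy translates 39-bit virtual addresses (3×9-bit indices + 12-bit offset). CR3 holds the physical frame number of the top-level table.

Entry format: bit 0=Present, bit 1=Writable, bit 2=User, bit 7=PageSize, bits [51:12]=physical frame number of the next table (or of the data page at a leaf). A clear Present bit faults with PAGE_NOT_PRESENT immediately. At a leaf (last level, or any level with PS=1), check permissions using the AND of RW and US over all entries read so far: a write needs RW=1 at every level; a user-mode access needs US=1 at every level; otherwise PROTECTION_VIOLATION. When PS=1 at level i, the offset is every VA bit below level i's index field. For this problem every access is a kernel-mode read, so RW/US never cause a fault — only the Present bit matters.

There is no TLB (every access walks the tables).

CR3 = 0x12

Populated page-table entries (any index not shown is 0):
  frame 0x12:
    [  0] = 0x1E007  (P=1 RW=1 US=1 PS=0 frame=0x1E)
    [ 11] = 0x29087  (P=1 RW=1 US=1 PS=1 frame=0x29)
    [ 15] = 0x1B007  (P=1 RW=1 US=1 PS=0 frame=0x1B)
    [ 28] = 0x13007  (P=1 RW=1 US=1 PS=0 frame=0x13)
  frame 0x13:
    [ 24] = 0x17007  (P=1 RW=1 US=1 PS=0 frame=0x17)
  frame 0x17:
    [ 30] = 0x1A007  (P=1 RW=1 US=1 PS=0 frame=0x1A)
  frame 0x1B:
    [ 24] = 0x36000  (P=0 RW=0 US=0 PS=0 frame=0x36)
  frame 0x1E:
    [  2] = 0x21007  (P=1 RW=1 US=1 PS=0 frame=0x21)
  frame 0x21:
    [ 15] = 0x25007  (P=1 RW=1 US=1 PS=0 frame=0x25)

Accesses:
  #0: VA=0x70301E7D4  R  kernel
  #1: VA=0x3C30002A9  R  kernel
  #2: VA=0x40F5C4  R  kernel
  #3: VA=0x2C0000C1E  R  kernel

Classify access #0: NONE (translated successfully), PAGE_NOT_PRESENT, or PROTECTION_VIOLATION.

Walk each access:
#0 VA=0x70301E7D4 (r,kernel):
  L0 @0x12[28] → 0x13007  P=1,RW=1,US=1,PS=0
  L1 @0x13[24] → 0x17007  P=1,RW=1,US=1,PS=0
  L2 @0x17[30] → 0x1A007  P=1,RW=1,US=1,PS=0
  ⇒ phys 0x1A7D4  [3 reads]
#1 VA=0x3C30002A9 (r,kernel):
  L0 @0x12[15] → 0x1B007  P=1,RW=1,US=1,PS=0
  L1 @0x1B[24] → 0x36000  P=0,RW=0,US=0,PS=0
  ⇒ fault: PAGE_NOT_PRESENT  — 2 lookups
#2 VA=0x40F5C4 (r,kernel):
  L0 @0x12[0] → 0x1E007  P=1,RW=1,US=1,PS=0
  L1 @0x1E[2] → 0x21007  P=1,RW=1,US=1,PS=0
  L2 @0x21[15] → 0x25007  P=1,RW=1,US=1,PS=0
  ⇒ phys 0x255C4  [3 reads]
#3 VA=0x2C0000C1E (r,kernel):
  L0 @0x12[11] → 0x29087  P=1,RW=1,US=1,PS=1
  ⇒ phys 0x29C1E (huge @L0)  [1 reads]

Access #0 fault: NONE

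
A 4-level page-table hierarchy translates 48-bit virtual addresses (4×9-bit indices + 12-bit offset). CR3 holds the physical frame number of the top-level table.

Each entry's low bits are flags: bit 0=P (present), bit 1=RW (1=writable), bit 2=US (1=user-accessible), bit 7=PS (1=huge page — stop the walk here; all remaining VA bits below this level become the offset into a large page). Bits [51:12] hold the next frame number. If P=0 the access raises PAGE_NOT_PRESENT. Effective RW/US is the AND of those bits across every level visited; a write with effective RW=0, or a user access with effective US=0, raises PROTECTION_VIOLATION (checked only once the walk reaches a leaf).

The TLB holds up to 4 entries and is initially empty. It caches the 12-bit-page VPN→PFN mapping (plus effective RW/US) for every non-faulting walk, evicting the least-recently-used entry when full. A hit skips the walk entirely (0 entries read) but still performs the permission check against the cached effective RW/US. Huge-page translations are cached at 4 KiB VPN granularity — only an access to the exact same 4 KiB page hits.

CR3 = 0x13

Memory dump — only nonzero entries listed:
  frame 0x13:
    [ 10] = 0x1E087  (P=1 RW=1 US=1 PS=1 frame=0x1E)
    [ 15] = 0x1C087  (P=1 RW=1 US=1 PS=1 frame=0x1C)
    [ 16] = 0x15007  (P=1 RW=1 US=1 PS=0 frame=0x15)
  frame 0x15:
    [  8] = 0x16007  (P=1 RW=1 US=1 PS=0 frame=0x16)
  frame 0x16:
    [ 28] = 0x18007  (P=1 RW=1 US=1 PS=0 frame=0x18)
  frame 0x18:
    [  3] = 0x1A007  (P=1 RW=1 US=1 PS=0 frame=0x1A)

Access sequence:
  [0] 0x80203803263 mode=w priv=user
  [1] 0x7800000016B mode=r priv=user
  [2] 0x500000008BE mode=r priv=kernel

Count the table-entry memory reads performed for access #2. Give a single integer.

Trace:
#0 VA=0x80203803263 (w,user):
  L0 @0x13[16] → 0x15007  P=1,RW=1,US=1,PS=0
  L1 @0x15[8] → 0x16007  P=1,RW=1,US=1,PS=0
  L2 @0x16[28] → 0x18007  P=1,RW=1,US=1,PS=0
  L3 @0x18[3] → 0x1A007  P=1,RW=1,US=1,PS=0
  ✓ 0x1A263  — 4 lookups
#1 VA=0x7800000016B (r,user):
  L0 @0x13[15] → 0x1C087  P=1,RW=1,US=1,PS=1
  ✓ 0x1C16B (huge @L0)  — 1 lookups
#2 VA=0x500000008BE (r,kernel):
  L0 @0x13[10] → 0x1E087  P=1,RW=1,US=1,PS=1
  ✓ 0x1E8BE (huge @L0)  — 1 lookups

Entries read for #2: 1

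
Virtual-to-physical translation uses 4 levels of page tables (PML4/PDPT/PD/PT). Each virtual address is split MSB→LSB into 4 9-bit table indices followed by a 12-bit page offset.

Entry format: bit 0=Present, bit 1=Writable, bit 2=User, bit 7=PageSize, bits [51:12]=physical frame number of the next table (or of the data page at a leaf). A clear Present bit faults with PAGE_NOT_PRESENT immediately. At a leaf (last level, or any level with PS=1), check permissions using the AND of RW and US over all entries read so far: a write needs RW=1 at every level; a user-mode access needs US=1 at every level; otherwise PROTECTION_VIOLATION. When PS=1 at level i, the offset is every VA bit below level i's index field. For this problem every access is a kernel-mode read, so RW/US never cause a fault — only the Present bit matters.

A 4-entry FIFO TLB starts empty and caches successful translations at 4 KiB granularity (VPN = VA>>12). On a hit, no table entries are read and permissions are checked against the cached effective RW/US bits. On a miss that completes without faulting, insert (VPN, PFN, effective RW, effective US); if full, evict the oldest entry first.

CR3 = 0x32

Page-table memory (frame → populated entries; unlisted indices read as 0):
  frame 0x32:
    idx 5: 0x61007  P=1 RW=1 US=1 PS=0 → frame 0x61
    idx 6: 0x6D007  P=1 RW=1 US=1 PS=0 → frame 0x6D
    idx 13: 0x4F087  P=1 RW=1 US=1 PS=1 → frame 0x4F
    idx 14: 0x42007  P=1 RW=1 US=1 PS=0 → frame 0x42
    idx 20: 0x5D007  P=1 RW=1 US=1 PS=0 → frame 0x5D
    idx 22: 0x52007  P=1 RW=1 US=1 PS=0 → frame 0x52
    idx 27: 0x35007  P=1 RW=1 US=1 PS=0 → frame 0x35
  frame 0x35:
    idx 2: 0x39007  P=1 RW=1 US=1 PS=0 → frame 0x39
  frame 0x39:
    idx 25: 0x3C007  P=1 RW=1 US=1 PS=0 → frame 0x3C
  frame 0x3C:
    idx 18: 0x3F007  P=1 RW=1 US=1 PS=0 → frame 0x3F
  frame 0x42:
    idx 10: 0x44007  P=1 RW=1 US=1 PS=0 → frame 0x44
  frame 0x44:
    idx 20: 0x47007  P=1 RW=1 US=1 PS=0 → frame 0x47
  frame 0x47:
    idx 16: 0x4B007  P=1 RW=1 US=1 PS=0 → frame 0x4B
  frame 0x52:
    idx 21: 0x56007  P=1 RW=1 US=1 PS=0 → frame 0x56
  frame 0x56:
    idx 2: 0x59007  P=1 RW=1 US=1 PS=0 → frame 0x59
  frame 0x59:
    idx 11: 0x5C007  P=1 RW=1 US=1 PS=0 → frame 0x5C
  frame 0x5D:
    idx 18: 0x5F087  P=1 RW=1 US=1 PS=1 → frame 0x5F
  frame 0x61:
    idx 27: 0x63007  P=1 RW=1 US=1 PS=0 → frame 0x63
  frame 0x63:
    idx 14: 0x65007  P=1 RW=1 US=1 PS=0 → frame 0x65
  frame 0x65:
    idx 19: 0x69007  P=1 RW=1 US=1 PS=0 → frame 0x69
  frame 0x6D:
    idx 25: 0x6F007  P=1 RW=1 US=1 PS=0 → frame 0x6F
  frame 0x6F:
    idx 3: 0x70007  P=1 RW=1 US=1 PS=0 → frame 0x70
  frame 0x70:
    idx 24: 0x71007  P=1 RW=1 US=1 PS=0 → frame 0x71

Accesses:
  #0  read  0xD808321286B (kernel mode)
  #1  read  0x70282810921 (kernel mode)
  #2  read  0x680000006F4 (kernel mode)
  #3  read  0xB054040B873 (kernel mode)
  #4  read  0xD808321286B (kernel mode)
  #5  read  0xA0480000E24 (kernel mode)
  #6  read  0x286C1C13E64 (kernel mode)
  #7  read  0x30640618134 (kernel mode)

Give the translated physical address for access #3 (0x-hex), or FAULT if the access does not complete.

Walk each access:
#0 VA=0xD808321286B (r,kernel):
  L0: frame=0x32 idx=27 entry=0x35007 [P=1 RW=1 US=1 PS=0]
  L1: frame=0x35 idx=2 entry=0x39007 [P=1 RW=1 US=1 PS=0]
  L2: frame=0x39 idx=25 entry=0x3C007 [P=1 RW=1 US=1 PS=0]
  L3: frame=0x3C idx=18 entry=0x3F007 [P=1 RW=1 US=1 PS=0]
  ✓ 0x3F86B  — 4 lookups
#1 VA=0x70282810921 (r,kernel):
  L0: frame=0x32 idx=14 entry=0x42007 [P=1 RW=1 US=1 PS=0]
  L1: frame=0x42 idx=10 entry=0x44007 [P=1 RW=1 US=1 PS=0]
  L2: frame=0x44 idx=20 entry=0x47007 [P=1 RW=1 US=1 PS=0]
  L3: frame=0x47 idx=16 entry=0x4B007 [P=1 RW=1 US=1 PS=0]
  ✓ 0x4B921  — 4 lookups
#2 VA=0x680000006F4 (r,kernel):
  L0: frame=0x32 idx=13 entry=0x4F087 [P=1 RW=1 US=1 PS=1]
  ✓ 0x4F6F4 (huge @L0)  — 1 lookups
#3 VA=0xB054040B873 (r,kernel):
  L0: frame=0x32 idx=22 entry=0x52007 [P=1 RW=1 US=1 PS=0]
  L1: frame=0x52 idx=21 entry=0x56007 [P=1 RW=1 US=1 PS=0]
  L2: frame=0x56 idx=2 entry=0x59007 [P=1 RW=1 US=1 PS=0]
  L3: frame=0x59 idx=11 entry=0x5C007 [P=1 RW=1 US=1 PS=0]
  ✓ 0x5C873  — 4 lookups
#4 VA=0xD808321286B (r,kernel):
  TLB hit vpn=0xD8083212 → PA=0x3F86B
#5 VA=0xA0480000E24 (r,kernel):
  L0: frame=0x32 idx=20 entry=0x5D007 [P=1 RW=1 US=1 PS=0]
  L1: frame=0x5D idx=18 entry=0x5F087 [P=1 RW=1 US=1 PS=1]
  ✓ 0x5FE24 (huge @L1)  — 2 lookups
#6 VA=0x286C1C13E64 (r,kernel):
  L0: frame=0x32 idx=5 entry=0x61007 [P=1 RW=1 US=1 PS=0]
  L1: frame=0x61 idx=27 entry=0x63007 [P=1 RW=1 US=1 PS=0]
  L2: frame=0x63 idx=14 entry=0x65007 [P=1 RW=1 US=1 PS=0]
  L3: frame=0x65 idx=19 entry=0x69007 [P=1 RW=1 US=1 PS=0]
  ✓ 0x69E64  — 4 lookups
#7 VA=0x30640618134 (r,kernel):
  L0: frame=0x32 idx=6 entry=0x6D007 [P=1 RW=1 US=1 PS=0]
  L1: frame=0x6D idx=25 entry=0x6F007 [P=1 RW=1 US=1 PS=0]
  L2: frame=0x6F idx=3 entry=0x70007 [P=1 RW=1 US=1 PS=0]
  L3: frame=0x70 idx=24 entry=0x71007 [P=1 RW=1 US=1 PS=0]
  ✓ 0x71134  — 4 lookups

Access #3 PA: 0x5C873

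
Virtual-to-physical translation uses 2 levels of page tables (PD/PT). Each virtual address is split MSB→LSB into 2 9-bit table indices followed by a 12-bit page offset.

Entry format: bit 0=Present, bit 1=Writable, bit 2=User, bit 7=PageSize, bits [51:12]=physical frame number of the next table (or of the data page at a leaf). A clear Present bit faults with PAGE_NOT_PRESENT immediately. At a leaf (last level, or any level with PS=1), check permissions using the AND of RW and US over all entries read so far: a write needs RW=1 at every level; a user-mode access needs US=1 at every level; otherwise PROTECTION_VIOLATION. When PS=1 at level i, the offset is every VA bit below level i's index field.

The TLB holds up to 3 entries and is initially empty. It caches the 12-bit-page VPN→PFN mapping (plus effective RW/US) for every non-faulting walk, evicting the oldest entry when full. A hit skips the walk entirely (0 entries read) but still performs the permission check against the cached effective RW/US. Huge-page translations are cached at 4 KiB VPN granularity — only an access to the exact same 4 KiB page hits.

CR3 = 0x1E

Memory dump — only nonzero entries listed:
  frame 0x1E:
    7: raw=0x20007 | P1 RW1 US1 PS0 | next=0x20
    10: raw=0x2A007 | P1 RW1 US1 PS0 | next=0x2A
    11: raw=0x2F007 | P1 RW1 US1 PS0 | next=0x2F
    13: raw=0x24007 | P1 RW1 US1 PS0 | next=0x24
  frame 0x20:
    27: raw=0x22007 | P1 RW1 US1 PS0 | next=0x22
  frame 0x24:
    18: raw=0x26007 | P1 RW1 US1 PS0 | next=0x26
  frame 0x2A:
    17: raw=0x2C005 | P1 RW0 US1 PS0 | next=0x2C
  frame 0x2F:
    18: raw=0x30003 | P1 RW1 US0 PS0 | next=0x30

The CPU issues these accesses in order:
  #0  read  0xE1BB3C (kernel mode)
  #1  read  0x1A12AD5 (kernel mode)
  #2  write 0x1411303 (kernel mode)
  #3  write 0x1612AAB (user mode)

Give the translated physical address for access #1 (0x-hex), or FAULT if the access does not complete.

Trace:
#0 VA=0xE1BB3C (r,kernel):
  L0 @0x1E[7] → 0x20007  P=1,RW=1,US=1,PS=0
  L1 @0x20[27] → 0x22007  P=1,RW=1,US=1,PS=0
  → PA=0x22B3C  (2 entries read)
#1 VA=0x1A12AD5 (r,kernel):
  L0 @0x1E[13] → 0x24007  P=1,RW=1,US=1,PS=0
  L1 @0x24[18] → 0x26007  P=1,RW=1,US=1,PS=0
  → PA=0x26AD5  (2 entries read)
#2 VA=0x1411303 (w,kernel):
  L0 @0x1E[10] → 0x2A007  P=1,RW=1,US=1,PS=0
  L1 @0x2A[17] → 0x2C005  P=1,RW=0,US=1,PS=0
  ✗ PROTECTION_VIOLATION  [2 reads]
#3 VA=0x1612AAB (w,user):
  L0 @0x1E[11] → 0x2F007  P=1,RW=1,US=1,PS=0
  L1 @0x2F[18] → 0x30003  P=1,RW=1,US=0,PS=0
  ✗ PROTECTION_VIOLATION  [2 reads]

Access #1 PA: 0x26AD5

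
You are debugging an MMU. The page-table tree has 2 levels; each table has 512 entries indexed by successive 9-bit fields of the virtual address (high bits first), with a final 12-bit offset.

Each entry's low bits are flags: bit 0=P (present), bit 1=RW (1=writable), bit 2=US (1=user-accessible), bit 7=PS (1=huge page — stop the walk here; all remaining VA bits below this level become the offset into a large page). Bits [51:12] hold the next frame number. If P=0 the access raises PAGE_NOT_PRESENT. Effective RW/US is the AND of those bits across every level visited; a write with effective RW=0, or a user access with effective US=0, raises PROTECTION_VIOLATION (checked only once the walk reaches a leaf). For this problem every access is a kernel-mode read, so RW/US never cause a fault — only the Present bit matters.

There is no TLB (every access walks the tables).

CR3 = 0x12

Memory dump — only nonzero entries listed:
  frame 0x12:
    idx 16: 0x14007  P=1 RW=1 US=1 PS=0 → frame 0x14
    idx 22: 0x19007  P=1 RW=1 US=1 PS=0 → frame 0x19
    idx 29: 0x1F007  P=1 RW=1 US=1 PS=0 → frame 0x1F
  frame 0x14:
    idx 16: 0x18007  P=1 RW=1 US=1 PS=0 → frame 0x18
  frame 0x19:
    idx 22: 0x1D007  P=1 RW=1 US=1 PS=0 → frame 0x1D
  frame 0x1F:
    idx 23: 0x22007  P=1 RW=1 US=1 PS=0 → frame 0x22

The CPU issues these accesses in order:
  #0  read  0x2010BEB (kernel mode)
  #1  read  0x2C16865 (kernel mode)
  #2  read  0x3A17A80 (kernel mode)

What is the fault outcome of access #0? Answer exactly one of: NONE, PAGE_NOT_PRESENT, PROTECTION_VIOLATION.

Per-access translation:
#0 VA=0x2010BEB (r,kernel):
  L0: frame=0x12 idx=16 entry=0x14007 [P=1 RW=1 US=1 PS=0]
  L1: frame=0x14 idx=16 entry=0x18007 [P=1 RW=1 US=1 PS=0]
  → PA=0x18BEB  (2 entries read)
#1 VA=0x2C16865 (r,kernel):
  L0: frame=0x12 idx=22 entry=0x19007 [P=1 RW=1 US=1 PS=0]
  L1: frame=0x19 idx=22 entry=0x1D007 [P=1 RW=1 US=1 PS=0]
  → PA=0x1D865  (2 entries read)
#2 VA=0x3A17A80 (r,kernel):
  L0: frame=0x12 idx=29 entry=0x1F007 [P=1 RW=1 US=1 PS=0]
  L1: frame=0x1F idx=23 entry=0x22007 [P=1 RW=1 US=1 PS=0]
  → PA=0x22A80  (2 entries read)

Access #0 fault: NONE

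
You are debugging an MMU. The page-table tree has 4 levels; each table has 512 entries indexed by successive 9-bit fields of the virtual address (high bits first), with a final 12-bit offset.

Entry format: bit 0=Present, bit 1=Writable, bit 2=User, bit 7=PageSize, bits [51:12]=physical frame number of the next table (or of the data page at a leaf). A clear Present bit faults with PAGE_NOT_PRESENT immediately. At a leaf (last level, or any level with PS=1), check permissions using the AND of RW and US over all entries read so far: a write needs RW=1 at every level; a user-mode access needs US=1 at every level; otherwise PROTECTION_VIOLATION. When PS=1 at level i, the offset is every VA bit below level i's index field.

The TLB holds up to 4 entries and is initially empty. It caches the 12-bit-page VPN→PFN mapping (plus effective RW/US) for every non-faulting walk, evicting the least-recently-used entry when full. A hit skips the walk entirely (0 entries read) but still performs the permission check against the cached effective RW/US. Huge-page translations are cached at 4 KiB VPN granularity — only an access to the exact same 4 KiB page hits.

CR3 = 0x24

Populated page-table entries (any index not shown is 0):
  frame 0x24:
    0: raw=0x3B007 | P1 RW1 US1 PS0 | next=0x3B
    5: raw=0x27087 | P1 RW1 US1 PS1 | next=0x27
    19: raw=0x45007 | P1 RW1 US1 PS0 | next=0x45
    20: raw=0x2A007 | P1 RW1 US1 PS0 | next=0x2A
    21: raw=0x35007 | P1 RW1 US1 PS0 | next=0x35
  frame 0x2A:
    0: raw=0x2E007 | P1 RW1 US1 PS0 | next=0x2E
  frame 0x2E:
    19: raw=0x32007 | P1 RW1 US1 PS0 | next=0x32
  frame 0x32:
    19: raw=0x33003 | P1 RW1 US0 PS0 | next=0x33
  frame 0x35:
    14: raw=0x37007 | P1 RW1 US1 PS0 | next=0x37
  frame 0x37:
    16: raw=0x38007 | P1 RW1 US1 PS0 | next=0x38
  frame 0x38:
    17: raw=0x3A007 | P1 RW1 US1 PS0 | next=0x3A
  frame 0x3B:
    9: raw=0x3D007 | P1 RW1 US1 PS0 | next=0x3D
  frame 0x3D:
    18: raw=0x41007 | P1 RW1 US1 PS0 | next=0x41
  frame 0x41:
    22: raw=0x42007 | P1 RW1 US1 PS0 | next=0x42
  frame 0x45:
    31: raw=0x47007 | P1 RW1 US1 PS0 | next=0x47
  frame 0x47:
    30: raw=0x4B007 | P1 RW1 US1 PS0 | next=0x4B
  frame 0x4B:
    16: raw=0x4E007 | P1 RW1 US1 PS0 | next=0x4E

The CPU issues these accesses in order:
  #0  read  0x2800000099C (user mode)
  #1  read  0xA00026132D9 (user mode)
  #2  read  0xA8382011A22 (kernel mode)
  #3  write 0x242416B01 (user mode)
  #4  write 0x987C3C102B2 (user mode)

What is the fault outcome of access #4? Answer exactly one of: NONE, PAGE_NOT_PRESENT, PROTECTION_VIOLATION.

Walk each access:
#0 VA=0x2800000099C (r,user):
  lvl0: tbl 0x24, slot 5 ⇒ 0x27087 (P1/RW1/US1/PS1)
  → PA=0x2799C (huge @L0)  (1 entries read)
#1 VA=0xA00026132D9 (r,user):
  lvl0: tbl 0x24, slot 20 ⇒ 0x2A007 (P1/RW1/US1/PS0)
  lvl1: tbl 0x2A, slot 0 ⇒ 0x2E007 (P1/RW1/US1/PS0)
  lvl2: tbl 0x2E, slot 19 ⇒ 0x32007 (P1/RW1/US1/PS0)
  lvl3: tbl 0x32, slot 19 ⇒ 0x33003 (P1/RW1/US0/PS0)
  → PROTECTION_VIOLATION  (4 entries read)
#2 VA=0xA8382011A22 (r,kernel):
  lvl0: tbl 0x24, slot 21 ⇒ 0x35007 (P1/RW1/US1/PS0)
  lvl1: tbl 0x35, slot 14 ⇒ 0x37007 (P1/RW1/US1/PS0)
  lvl2: tbl 0x37, slot 16 ⇒ 0x38007 (P1/RW1/US1/PS0)
  lvl3: tbl 0x38, slot 17 ⇒ 0x3A007 (P1/RW1/US1/PS0)
  → PA=0x3AA22  (4 entries read)
#3 VA=0x242416B01 (w,user):
  lvl0: tbl 0x24, slot 0 ⇒ 0x3B007 (P1/RW1/US1/PS0)
  lvl1: tbl 0x3B, slot 9 ⇒ 0x3D007 (P1/RW1/US1/PS0)
  lvl2: tbl 0x3D, slot 18 ⇒ 0x41007 (P1/RW1/US1/PS0)
  lvl3: tbl 0x41, slot 22 ⇒ 0x42007 (P1/RW1/US1/PS0)
  → PA=0x42B01  (4 entries read)
#4 VA=0x987C3C102B2 (w,user):
  lvl0: tbl 0x24, slot 19 ⇒ 0x45007 (P1/RW1/US1/PS0)
  lvl1: tbl 0x45, slot 31 ⇒ 0x47007 (P1/RW1/US1/PS0)
  lvl2: tbl 0x47, slot 30 ⇒ 0x4B007 (P1/RW1/US1/PS0)
  lvl3: tbl 0x4B, slot 16 ⇒ 0x4E007 (P1/RW1/US1/PS0)
  → PA=0x4E2B2  (4 entries read)

Access #4 fault: NONE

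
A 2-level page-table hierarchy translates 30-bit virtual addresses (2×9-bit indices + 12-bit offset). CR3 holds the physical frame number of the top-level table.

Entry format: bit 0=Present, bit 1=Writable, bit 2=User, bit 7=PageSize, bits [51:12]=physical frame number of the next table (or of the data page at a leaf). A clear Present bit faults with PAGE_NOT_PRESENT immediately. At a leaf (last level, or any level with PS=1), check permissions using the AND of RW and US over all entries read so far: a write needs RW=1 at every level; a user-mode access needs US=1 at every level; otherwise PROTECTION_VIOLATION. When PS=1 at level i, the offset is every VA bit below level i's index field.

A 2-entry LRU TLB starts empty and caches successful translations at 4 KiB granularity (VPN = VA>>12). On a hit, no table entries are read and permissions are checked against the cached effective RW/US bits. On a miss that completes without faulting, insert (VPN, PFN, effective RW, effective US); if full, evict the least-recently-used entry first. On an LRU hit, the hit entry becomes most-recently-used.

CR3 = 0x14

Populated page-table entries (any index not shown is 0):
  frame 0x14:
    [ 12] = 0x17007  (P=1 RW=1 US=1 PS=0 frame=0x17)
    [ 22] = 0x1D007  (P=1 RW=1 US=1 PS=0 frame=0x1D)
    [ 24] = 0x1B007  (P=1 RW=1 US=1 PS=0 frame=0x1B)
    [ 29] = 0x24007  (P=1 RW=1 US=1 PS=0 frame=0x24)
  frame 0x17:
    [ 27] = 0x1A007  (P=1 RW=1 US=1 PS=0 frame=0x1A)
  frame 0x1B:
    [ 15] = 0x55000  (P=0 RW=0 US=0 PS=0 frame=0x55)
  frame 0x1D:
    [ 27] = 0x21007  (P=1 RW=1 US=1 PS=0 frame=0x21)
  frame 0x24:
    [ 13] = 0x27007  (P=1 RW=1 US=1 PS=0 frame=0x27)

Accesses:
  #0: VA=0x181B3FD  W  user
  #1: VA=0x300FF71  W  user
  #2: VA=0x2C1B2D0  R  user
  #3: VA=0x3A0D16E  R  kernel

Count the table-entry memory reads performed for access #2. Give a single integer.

Trace:
#0 VA=0x181B3FD (w,user):
  L0 @0x14[12] → 0x17007  P=1,RW=1,US=1,PS=0
  L1 @0x17[27] → 0x1A007  P=1,RW=1,US=1,PS=0
  ✓ 0x1A3FD  — 2 lookups
#1 VA=0x300FF71 (w,user):
  L0 @0x14[24] → 0x1B007  P=1,RW=1,US=1,PS=0
  L1 @0x1B[15] → 0x55000  P=0,RW=0,US=0,PS=0
  ✗ PAGE_NOT_PRESENT  [2 reads]
#2 VA=0x2C1B2D0 (r,user):
  L0 @0x14[22] → 0x1D007  P=1,RW=1,US=1,PS=0
  L1 @0x1D[27] → 0x21007  P=1,RW=1,US=1,PS=0
  ✓ 0x212D0  — 2 lookups
#3 VA=0x3A0D16E (r,kernel):
  L0 @0x14[29] → 0x24007  P=1,RW=1,US=1,PS=0
  L1 @0x24[13] → 0x27007  P=1,RW=1,US=1,PS=0
  ✓ 0x2716E  — 2 lookups

Entries read for #2: 2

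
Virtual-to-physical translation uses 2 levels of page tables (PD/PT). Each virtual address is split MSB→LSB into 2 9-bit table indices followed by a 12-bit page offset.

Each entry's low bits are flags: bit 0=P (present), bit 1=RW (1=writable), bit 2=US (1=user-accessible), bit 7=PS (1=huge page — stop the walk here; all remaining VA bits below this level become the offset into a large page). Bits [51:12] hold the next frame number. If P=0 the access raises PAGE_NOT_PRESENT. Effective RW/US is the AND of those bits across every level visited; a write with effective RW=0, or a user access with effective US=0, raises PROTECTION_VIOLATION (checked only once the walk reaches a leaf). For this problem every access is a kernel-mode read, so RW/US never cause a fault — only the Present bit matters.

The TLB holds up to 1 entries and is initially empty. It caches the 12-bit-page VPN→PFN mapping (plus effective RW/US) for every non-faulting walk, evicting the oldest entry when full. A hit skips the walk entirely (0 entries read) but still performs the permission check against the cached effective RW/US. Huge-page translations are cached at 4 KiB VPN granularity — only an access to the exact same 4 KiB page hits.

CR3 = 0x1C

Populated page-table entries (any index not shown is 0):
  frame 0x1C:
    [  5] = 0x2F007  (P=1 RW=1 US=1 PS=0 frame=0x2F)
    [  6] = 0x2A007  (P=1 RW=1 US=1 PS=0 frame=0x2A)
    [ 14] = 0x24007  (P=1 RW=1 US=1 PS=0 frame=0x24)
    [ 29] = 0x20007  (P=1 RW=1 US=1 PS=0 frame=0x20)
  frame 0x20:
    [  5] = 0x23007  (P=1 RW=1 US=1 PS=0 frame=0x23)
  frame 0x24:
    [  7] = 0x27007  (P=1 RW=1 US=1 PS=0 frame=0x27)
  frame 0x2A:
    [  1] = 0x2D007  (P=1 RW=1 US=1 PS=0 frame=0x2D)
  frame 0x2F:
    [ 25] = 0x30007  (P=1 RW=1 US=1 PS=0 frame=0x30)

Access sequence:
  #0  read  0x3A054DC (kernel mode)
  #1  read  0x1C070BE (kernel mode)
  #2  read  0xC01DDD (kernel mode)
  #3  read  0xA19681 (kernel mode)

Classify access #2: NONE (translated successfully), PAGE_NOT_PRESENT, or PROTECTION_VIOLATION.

Walk each access:
#0 VA=0x3A054DC (r,kernel):
  L0: frame=0x1C idx=29 entry=0x20007 [P=1 RW=1 US=1 PS=0]
  L1: frame=0x20 idx=5 entry=0x23007 [P=1 RW=1 US=1 PS=0]
  ⇒ phys 0x234DC  [2 reads]
#1 VA=0x1C070BE (r,kernel):
  L0: frame=0x1C idx=14 entry=0x24007 [P=1 RW=1 US=1 PS=0]
  L1: frame=0x24 idx=7 entry=0x27007 [P=1 RW=1 US=1 PS=0]
  ⇒ phys 0x270BE  [2 reads]
#2 VA=0xC01DDD (r,kernel):
  L0: frame=0x1C idx=6 entry=0x2A007 [P=1 RW=1 US=1 PS=0]
  L1: frame=0x2A idx=1 entry=0x2D007 [P=1 RW=1 US=1 PS=0]
  ⇒ phys 0x2DDDD  [2 reads]
#3 VA=0xA19681 (r,kernel):
  L0: frame=0x1C idx=5 entry=0x2F007 [P=1 RW=1 US=1 PS=0]
  L1: frame=0x2F idx=25 entry=0x30007 [P=1 RW=1 US=1 PS=0]
  ⇒ phys 0x30681  [2 reads]

Access #2 fault: NONE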